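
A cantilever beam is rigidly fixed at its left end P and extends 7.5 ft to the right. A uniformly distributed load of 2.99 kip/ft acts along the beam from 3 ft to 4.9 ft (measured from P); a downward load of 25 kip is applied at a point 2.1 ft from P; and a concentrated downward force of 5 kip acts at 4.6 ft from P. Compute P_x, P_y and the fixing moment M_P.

P_x = 0, P_y = 35.68 kip, M_P = 97.94 kip·ft

Resultant of the distributed load: 2.99 × 1.9 = 5.681 kip at 3.95 ft from P.
ΣF_x = 0: P_x = 0.
ΣF_y = 0: P_y − 2.99·1.9 − 25 − 5 = 0 → P_y = 35.68 kip.
ΣM about P: M_P − (2.99·1.9)·3.95 − 25·2.1 − 5·4.6 = 0 → M_P = 97.94 kip·ft.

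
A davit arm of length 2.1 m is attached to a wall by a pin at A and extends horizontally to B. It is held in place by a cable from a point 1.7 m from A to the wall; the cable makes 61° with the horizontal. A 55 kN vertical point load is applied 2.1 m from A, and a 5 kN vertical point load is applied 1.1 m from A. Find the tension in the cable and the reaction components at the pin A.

T = 81.38 kN, A_x = 39.45 kN, A_y = -11.18 kN

ΣM about A: T·sin61°·1.7 − 55·2.1 − 5·1.1 = 0 → T = 121/(1.7·0.87462) = 81.3799 ≈ 81.38 kN.
ΣF_x = 0: A_x − T·cos61° = 0 → A_x = 81.3799 × 0.48481 = 39.45 kN.
ΣF_y = 0: A_y + T·sin61° − 55 − 5 = 0 → A_y = 60 − 81.3799 × 0.87462 = -11.18 kN.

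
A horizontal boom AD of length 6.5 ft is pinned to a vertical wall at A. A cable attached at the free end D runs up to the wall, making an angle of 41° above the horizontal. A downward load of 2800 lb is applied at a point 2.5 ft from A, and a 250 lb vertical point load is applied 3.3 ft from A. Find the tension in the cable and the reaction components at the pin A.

T = 1835 lb, A_x = 1385 lb, A_y = 1846 lb

ΣM about A: T·sin41°·6.5 − 2800·2.5 − 250·3.3 = 0 → T = 7825/(6.5·0.656059) = 1834.97 ≈ 1835 lb.
ΣF_x = 0: A_x − T·cos41° = 0 → A_x = 1834.97 × 0.75471 = 1385 lb.
ΣF_y = 0: A_y + T·sin41° − 2800 − 250 = 0 → A_y = 3050 − 1834.97 × 0.656059 = 1846 lb.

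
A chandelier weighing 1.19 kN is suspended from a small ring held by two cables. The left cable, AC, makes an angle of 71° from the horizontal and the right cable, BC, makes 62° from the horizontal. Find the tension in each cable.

ΣF_x = 0: −T_AC·cos71° + T_BC·cos62° = 0 → T_BC = 0.693478·T_AC.
ΣF_y = 0: T_AC·sin71° + T_BC·sin62° = 1.19.
Substitute: T_AC·(0.945519 + 0.693478·0.882948) = 1.19 → T_AC = 0.763886 ≈ 0.7639 kN.
Then T_BC = 0.693478 × 0.763886 = 0.5297 kN.

T_AC = 0.7639 kN, T_BC = 0.5297 kN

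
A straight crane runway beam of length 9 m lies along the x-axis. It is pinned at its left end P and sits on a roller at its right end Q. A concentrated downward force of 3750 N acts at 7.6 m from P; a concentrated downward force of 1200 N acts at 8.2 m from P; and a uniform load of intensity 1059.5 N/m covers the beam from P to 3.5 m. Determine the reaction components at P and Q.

Resultant of the distributed load: 1059.5 × 3.5 = 3708.25 N at 1.75 m from P.
Moments about P: Q_y·9 − 3750·7.6 − 1200·8.2 − (1059.5·3.5)·1.75 = 0 → Q_y = 44829.4375/9 = 4981.05 ≈ 4981 N.
ΣF_y = 0: P_y + 4981.05 − 3750 − 1200 − 1059.5·3.5 = 0 → P_y = 3677 N.
ΣF_x = 0: no horizontal applied forces, so P_x = 0.

P_x = 0, P_y = 3677 N, Q_y = 4981 N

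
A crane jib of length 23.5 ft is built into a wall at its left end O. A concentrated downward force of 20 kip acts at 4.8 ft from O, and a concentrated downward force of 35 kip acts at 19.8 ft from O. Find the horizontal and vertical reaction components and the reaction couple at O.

ΣF_x = 0: O_x = 0.
ΣF_y = 0: O_y − 20 − 35 = 0 → O_y = 55.00 kip.
ΣM about O: M_O − 20·4.8 − 35·19.8 = 0 → M_O = 789.0 kip·ft.

O_x = 0, O_y = 55.00 kip, M_O = 789.0 kip·ft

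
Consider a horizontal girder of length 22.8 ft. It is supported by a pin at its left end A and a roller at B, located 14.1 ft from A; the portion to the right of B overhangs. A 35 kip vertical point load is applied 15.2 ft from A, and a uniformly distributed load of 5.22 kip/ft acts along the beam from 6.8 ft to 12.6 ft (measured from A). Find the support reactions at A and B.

Resultant of the distributed load: 5.22 × 5.8 = 30.276 kip at 9.7 ft from A.
ΣM about A: B_y·14.1 − 35·15.2 − (5.22·5.8)·9.7 = 0 → B_y = 825.6772/14.1 = 58.5587 ≈ 58.56 kip.
ΣF_y = 0: A_y + 58.5587 − 35 − 5.22·5.8 = 0 → A_y = 6.717 kip.
ΣF_x = 0: no horizontal applied forces, so A_x = 0.

A_x = 0, A_y = 6.717 kip, B_y = 58.56 kip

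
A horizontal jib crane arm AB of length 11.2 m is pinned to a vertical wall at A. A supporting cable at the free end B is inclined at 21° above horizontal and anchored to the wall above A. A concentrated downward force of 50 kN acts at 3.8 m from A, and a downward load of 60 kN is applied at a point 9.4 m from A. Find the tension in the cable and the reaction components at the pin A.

T = 187.9 kN, A_x = 175.4 kN, A_y = 42.68 kN

ΣM about A: T·sin21°·11.2 − 50·3.8 − 60·9.4 = 0 → T = 754/(11.2·0.358368) = 187.856 ≈ 187.9 kN.
ΣF_x = 0: A_x − T·cos21° = 0 → A_x = 187.856 × 0.93358 = 175.4 kN.
ΣF_y = 0: A_y + T·sin21° − 50 − 60 = 0 → A_y = 110 − 187.856 × 0.358368 = 42.68 kN.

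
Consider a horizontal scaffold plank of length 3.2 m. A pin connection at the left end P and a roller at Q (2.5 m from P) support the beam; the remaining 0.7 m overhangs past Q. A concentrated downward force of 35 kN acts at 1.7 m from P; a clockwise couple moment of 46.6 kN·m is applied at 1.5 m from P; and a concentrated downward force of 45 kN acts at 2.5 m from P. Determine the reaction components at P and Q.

P_x = 0, P_y = -7.440 kN, Q_y = 87.44 kN

Moments about P: Q_y·2.5 − 35·1.7 − 46.6 − 45·2.5 = 0 → Q_y = 218.6/2.5 = 87.44 kN.
ΣF_y = 0: P_y + 87.44 − 35 − 45 = 0 → P_y = -7.440 kN.
ΣF_x = 0: no horizontal applied forces, so P_x = 0.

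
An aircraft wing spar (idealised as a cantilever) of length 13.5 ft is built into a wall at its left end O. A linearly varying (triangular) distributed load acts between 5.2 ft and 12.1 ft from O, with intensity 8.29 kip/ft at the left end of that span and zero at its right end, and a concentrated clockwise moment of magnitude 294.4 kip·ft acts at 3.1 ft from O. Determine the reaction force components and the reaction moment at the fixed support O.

O_x = 0, O_y = 28.60 kip, M_O = 508.9 kip·ft

Resultant of the triangular load: ½ × 8.29 × 6.9 = 28.6005 kip, acting at 7.5 ft from O (one-third of the span from the peak).
ΣF_x = 0: O_x = 0.
ΣF_y = 0: O_y − ½·8.29·6.9 = 0 → O_y = 28.60 kip.
ΣM about O: M_O − (½·8.29·6.9)·7.5 − 294.4 = 0 → M_O = 508.9 kip·ft.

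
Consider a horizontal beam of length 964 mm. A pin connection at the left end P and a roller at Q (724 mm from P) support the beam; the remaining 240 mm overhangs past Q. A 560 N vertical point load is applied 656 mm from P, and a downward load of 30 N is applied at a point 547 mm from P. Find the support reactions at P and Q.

P_x = 0, P_y = 59.93 N, Q_y = 530.1 N

Taking moments about P: Q_y·724 − 560·656 − 30·547 = 0 → Q_y = 383770/724 = 530.069 ≈ 530.1 N.
ΣF_y = 0: P_y + 530.069 − 560 − 30 = 0 → P_y = 59.93 N.
ΣF_x = 0: no horizontal applied forces, so P_x = 0.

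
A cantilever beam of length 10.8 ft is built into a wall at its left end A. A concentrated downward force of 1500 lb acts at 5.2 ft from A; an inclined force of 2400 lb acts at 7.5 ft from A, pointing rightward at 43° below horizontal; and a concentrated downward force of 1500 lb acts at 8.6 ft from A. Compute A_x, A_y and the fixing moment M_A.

A_x = -1755 lb, A_y = 4637 lb, M_A = 32980 lb·ft

ΣF_x = 0: A_x + 2400·cos43° = 0 → A_x = -1755 lb.
ΣF_y = 0: A_y − 1500 − 2400·sin43° − 1500 = 0 → A_y = 4637 lb.
ΣM about A: M_A − 1500·5.2 − 2400·sin43°·7.5 − 1500·8.6 = 0 → M_A = 32980 lb·ft.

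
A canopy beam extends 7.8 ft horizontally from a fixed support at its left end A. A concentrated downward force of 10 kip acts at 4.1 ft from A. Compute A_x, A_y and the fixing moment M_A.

A_x = 0, A_y = 10.00 kip, M_A = 41.00 kip·ft

ΣF_x = 0: A_x = 0.
ΣF_y = 0: A_y − 10 = 0 → A_y = 10.00 kip.
ΣM about A: M_A − 10·4.1 = 0 → M_A = 41.00 kip·ft.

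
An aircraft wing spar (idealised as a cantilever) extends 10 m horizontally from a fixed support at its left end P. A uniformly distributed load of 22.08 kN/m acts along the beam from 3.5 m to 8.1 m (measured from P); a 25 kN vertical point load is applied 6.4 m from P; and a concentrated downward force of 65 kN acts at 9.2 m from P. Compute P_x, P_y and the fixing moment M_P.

P_x = 0, P_y = 191.6 kN, M_P = 1347 kN·m

Resultant of the distributed load: 22.08 × 4.6 = 101.568 kN at 5.8 m from P.
ΣF_x = 0: P_x = 0.
ΣF_y = 0: P_y − 22.08·4.6 − 25 − 65 = 0 → P_y = 191.6 kN.
ΣM about P: M_P − (22.08·4.6)·5.8 − 25·6.4 − 65·9.2 = 0 → M_P = 1347 kN·m.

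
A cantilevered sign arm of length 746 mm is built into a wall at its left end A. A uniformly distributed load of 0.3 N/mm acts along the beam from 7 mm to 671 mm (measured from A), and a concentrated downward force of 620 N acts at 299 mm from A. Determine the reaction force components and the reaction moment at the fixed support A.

Resultant of the distributed load: 0.3 × 664 = 199.2 N at 339 mm from A.
ΣF_x = 0: A_x = 0.
ΣF_y = 0: A_y − 0.3·664 − 620 = 0 → A_y = 819.2 N.
ΣM about A: M_A − (0.3·664)·339 − 620·299 = 0 → M_A = 252900 N·mm.

A_x = 0, A_y = 819.2 N, M_A = 252900 N·mm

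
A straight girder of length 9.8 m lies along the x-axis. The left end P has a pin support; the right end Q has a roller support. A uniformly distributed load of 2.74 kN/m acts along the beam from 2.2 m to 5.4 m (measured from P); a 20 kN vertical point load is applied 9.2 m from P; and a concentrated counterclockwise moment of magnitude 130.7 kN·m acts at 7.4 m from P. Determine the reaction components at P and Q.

P_x = 0, P_y = 19.93 kN, Q_y = 8.839 kN

Resultant of the distributed load: 2.74 × 3.2 = 8.768 kN at 3.8 m from P.
Moments about P: Q_y·9.8 − (2.74·3.2)·3.8 − 20·9.2 + 130.7 = 0 → Q_y = 86.6184/9.8 = 8.83861 ≈ 8.839 kN.
ΣF_y = 0: P_y + 8.83861 − 2.74·3.2 − 20 = 0 → P_y = 19.93 kN.
ΣF_x = 0: no horizontal applied forces, so P_x = 0.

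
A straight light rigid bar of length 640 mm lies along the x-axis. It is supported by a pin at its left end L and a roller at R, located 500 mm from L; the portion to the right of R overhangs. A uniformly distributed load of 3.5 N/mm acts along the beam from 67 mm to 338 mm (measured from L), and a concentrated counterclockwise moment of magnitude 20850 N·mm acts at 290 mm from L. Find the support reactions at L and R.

Resultant of the distributed load: 3.5 × 271 = 948.5 N at 202.5 mm from L.
ΣM about L: R_y·500 − (3.5·271)·202.5 + 20850 = 0 → R_y = 171221.25/500 = 342.442 ≈ 342.4 N.
ΣF_y = 0: L_y + 342.442 − 3.5·271 = 0 → L_y = 606.1 N.
ΣF_x = 0: no horizontal applied forces, so L_x = 0.

L_x = 0, L_y = 606.1 N, R_y = 342.4 N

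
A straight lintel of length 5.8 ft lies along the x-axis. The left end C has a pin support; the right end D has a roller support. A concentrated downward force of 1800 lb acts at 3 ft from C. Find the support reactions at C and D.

C_x = 0, C_y = 869.0 lb, D_y = 931.0 lb

Moments about C: D_y·5.8 − 1800·3 = 0 → D_y = 5400/5.8 = 931.034 ≈ 931.0 lb.
ΣF_y = 0: C_y + 931.034 − 1800 = 0 → C_y = 869.0 lb.
ΣF_x = 0: no horizontal applied forces, so C_x = 0.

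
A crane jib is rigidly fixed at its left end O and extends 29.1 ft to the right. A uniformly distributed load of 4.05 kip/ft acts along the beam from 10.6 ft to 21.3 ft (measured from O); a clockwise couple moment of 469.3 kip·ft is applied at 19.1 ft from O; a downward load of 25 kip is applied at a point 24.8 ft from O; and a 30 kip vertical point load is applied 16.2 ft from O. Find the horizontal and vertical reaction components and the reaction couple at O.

Resultant of the distributed load: 4.05 × 10.7 = 43.335 kip at 15.95 ft from O.
ΣF_x = 0: O_x = 0.
ΣF_y = 0: O_y − 4.05·10.7 − 25 − 30 = 0 → O_y = 98.34 kip.
ΣM about O: M_O − (4.05·10.7)·15.95 − 469.3 − 25·24.8 − 30·16.2 = 0 → M_O = 2266 kip·ft.

O_x = 0, O_y = 98.34 kip, M_O = 2266 kip·ft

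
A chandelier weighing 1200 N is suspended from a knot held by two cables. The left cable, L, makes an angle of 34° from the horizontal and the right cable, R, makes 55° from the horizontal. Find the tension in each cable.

T_L = 688.4 N, T_R = 995.0 N

ΣF_x = 0: −T_L·cos34° + T_R·cos55° = 0 → T_R = 1.44538·T_L.
ΣF_y = 0: T_L·sin34° + T_R·sin55° = 1200.
Substitute: T_L·(0.559193 + 1.44538·0.819152) = 1200 → T_L = 688.397 ≈ 688.4 N.
Then T_R = 1.44538 × 688.397 = 995.0 N.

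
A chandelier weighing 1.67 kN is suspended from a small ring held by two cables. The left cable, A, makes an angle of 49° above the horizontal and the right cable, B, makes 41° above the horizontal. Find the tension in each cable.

T_A = 1.260 kN, T_B = 1.096 kN

ΣF_x = 0: −T_A·cos49° + T_B·cos41° = 0 → T_B = 0.869287·T_A.
ΣF_y = 0: T_A·sin49° + T_B·sin41° = 1.67.
Substitute: T_A·(0.75471 + 0.869287·0.656059) = 1.67 → T_A = 1.26036 ≈ 1.260 kN.
Then T_B = 0.869287 × 1.26036 = 1.096 kN.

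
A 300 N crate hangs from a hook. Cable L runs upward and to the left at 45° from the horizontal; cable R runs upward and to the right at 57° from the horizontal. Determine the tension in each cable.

T_L = 167.0 N, T_R = 216.9 N

ΣF_x = 0: −T_L·cos45° + T_R·cos57° = 0 → T_R = 1.2983·T_L.
ΣF_y = 0: T_L·sin45° + T_R·sin57° = 300.
Substitute: T_L·(0.707107 + 1.2983·0.838671) = 300 → T_L = 167.042 ≈ 167.0 N.
Then T_R = 1.2983 × 167.042 = 216.9 N.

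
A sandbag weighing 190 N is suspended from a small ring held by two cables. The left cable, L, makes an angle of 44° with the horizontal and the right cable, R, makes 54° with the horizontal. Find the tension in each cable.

T_L = 112.8 N, T_R = 138.0 N

ΣF_x = 0: −T_L·cos44° + T_R·cos54° = 0 → T_R = 1.22381·T_L.
ΣF_y = 0: T_L·sin44° + T_R·sin54° = 190.
Substitute: T_L·(0.694658 + 1.22381·0.809017) = 190 → T_L = 112.777 ≈ 112.8 N.
Then T_R = 1.22381 × 112.777 = 138.0 N.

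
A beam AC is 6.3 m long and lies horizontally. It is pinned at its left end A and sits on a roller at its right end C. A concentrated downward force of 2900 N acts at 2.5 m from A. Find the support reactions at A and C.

A_x = 0, A_y = 1749 N, C_y = 1151 N

ΣM about A: C_y·6.3 − 2900·2.5 = 0 → C_y = 7250/6.3 = 1150.79 ≈ 1151 N.
ΣF_y = 0: A_y + 1150.79 − 2900 = 0 → A_y = 1749 N.
ΣF_x = 0: no horizontal applied forces, so A_x = 0.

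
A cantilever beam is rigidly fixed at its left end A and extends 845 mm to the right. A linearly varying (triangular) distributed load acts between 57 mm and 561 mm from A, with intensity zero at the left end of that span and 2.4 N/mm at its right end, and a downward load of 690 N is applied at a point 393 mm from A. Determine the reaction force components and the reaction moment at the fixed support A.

A_x = 0, A_y = 1295 N, M_A = 508900 N·mm

Resultant of the triangular load: ½ × 2.4 × 504 = 604.8 N, acting at 393 mm from A (one-third of the span from the peak).
ΣF_x = 0: A_x = 0.
ΣF_y = 0: A_y − ½·2.4·504 − 690 = 0 → A_y = 1295 N.
ΣM about A: M_A − (½·2.4·504)·393 − 690·393 = 0 → M_A = 508900 N·mm.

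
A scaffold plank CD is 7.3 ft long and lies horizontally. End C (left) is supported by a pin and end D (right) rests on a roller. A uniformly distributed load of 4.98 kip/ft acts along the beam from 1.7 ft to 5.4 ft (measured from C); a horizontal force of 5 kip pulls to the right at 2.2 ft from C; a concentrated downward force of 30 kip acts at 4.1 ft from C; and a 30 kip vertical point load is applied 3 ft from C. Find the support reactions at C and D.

Resultant of the distributed load: 4.98 × 3.7 = 18.426 kip at 3.55 ft from C.
Taking moments about C: D_y·7.3 − (4.98·3.7)·3.55 − 30·4.1 − 30·3 = 0 → D_y = 278.4123/7.3 = 38.1387 ≈ 38.14 kip.
ΣF_y = 0: C_y + 38.1387 − 4.98·3.7 − 30 − 30 = 0 → C_y = 40.29 kip.
ΣF_x = 0: C_x + 5 = 0 → C_x = -5.000 kip.

C_x = -5.000 kip, C_y = 40.29 kip, D_y = 38.14 kip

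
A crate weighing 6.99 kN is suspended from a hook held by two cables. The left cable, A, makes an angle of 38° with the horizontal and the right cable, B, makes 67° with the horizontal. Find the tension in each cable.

ΣF_x = 0: −T_A·cos38° + T_B·cos67° = 0 → T_B = 2.01676·T_A.
ΣF_y = 0: T_A·sin38° + T_B·sin67° = 6.99.
Substitute: T_A·(0.615661 + 2.01676·0.920505) = 6.99 → T_A = 2.82756 ≈ 2.828 kN.
Then T_B = 2.01676 × 2.82756 = 5.703 kN.

T_A = 2.828 kN, T_B = 5.703 kN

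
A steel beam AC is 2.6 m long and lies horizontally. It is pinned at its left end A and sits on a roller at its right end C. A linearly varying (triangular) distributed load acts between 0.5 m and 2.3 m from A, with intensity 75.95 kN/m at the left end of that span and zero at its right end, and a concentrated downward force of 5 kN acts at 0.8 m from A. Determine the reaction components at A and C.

Resultant of the triangular load: ½ × 75.95 × 1.8 = 68.355 kN, acting at 1.1 m from A (one-third of the span from the peak).
Taking moments about A: C_y·2.6 − (½·75.95·1.8)·1.1 − 5·0.8 = 0 → C_y = 79.1905/2.6 = 30.4579 ≈ 30.46 kN.
ΣF_y = 0: A_y + 30.4579 − ½·75.95·1.8 − 5 = 0 → A_y = 42.90 kN.
ΣF_x = 0: no horizontal applied forces, so A_x = 0.

A_x = 0, A_y = 42.90 kN, C_y = 30.46 kN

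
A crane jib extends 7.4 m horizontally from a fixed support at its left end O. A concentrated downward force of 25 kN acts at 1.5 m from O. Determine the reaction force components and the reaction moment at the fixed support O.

O_x = 0, O_y = 25.00 kN, M_O = 37.50 kN·m

ΣF_x = 0: O_x = 0.
ΣF_y = 0: O_y − 25 = 0 → O_y = 25.00 kN.
ΣM about O: M_O − 25·1.5 = 0 → M_O = 37.50 kN·m.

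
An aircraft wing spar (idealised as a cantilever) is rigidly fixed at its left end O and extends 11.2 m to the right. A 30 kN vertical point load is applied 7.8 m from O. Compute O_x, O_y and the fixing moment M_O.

ΣF_x = 0: O_x = 0.
ΣF_y = 0: O_y − 30 = 0 → O_y = 30.00 kN.
ΣM about O: M_O − 30·7.8 = 0 → M_O = 234.0 kN·m.

O_x = 0, O_y = 30.00 kN, M_O = 234.0 kN·m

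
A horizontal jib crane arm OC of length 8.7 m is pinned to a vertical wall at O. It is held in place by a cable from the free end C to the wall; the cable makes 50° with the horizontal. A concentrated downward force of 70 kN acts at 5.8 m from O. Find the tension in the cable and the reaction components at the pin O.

ΣM about O: T·sin50°·8.7 − 70·5.8 = 0 → T = 406/(8.7·0.766044) = 60.919 ≈ 60.92 kN.
ΣF_x = 0: O_x − T·cos50° = 0 → O_x = 60.919 × 0.642788 = 39.16 kN.
ΣF_y = 0: O_y + T·sin50° − 70 = 0 → O_y = 70 − 60.919 × 0.766044 = 23.33 kN.

T = 60.92 kN, O_x = 39.16 kN, O_y = 23.33 kN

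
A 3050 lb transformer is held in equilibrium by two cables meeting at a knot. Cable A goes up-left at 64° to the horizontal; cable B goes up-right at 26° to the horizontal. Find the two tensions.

ΣF_x = 0: −T_A·cos64° + T_B·cos26° = 0 → T_B = 0.487733·T_A.
ΣF_y = 0: T_A·sin64° + T_B·sin26° = 3050.
Substitute: T_A·(0.898794 + 0.487733·0.438371) = 3050 → T_A = 2741.32 ≈ 2741 lb.
Then T_B = 0.487733 × 2741.32 = 1337 lb.

T_A = 2741 lb, T_B = 1337 lb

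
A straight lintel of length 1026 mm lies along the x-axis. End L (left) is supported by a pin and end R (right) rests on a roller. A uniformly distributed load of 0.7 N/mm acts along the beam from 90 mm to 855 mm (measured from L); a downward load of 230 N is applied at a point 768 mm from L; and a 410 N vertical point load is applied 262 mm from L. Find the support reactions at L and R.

Resultant of the distributed load: 0.7 × 765 = 535.5 N at 472.5 mm from L.
ΣM about L: R_y·1026 − (0.7·765)·472.5 − 230·768 − 410·262 = 0 → R_y = 537083.75/1026 = 523.473 ≈ 523.5 N.
ΣF_y = 0: L_y + 523.473 − 0.7·765 − 230 − 410 = 0 → L_y = 652.0 N.
ΣF_x = 0: no horizontal applied forces, so L_x = 0.

L_x = 0, L_y = 652.0 N, R_y = 523.5 N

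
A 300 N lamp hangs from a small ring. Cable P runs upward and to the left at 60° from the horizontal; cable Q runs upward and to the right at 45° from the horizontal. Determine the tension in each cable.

T_P = 219.6 N, T_Q = 155.3 N

ΣF_x = 0: −T_P·cos60° + T_Q·cos45° = 0 → T_Q = 0.707107·T_P.
ΣF_y = 0: T_P·sin60° + T_Q·sin45° = 300.
Substitute: T_P·(0.866025 + 0.707107·0.707107) = 300 → T_P = 219.615 ≈ 219.6 N.
Then T_Q = 0.707107 × 219.615 = 155.3 N.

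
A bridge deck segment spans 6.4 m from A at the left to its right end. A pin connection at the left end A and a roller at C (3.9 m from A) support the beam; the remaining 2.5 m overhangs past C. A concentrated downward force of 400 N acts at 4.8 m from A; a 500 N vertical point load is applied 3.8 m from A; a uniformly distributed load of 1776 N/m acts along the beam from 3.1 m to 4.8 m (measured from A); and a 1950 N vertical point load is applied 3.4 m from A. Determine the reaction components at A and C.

A_x = 0, A_y = 131.8 N, C_y = 5737 N

Resultant of the distributed load: 1776 × 1.7 = 3019.2 N at 3.95 m from A.
Moments about A: C_y·3.9 − 400·4.8 − 500·3.8 − (1776·1.7)·3.95 − 1950·3.4 = 0 → C_y = 22375.84/3.9 = 5737.39 ≈ 5737 N.
ΣF_y = 0: A_y + 5737.39 − 400 − 500 − 1776·1.7 − 1950 = 0 → A_y = 131.8 N.
ΣF_x = 0: no horizontal applied forces, so A_x = 0.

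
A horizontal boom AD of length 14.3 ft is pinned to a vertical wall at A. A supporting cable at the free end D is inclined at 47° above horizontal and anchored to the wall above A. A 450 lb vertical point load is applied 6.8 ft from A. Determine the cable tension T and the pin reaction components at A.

ΣM about A: T·sin47°·14.3 − 450·6.8 = 0 → T = 3060/(14.3·0.731354) = 292.589 ≈ 292.6 lb.
ΣF_x = 0: A_x − T·cos47° = 0 → A_x = 292.589 × 0.681998 = 199.5 lb.
ΣF_y = 0: A_y + T·sin47° − 450 = 0 → A_y = 450 − 292.589 × 0.731354 = 236.0 lb.

T = 292.6 lb, A_x = 199.5 lb, A_y = 236.0 lb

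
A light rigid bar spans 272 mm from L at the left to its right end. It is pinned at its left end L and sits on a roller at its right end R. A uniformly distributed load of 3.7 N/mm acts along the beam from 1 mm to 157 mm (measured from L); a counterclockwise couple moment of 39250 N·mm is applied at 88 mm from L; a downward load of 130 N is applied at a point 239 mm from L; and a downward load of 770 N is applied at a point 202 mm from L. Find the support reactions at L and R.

L_x = 0, L_y = 767.8 N, R_y = 709.4 N

Resultant of the distributed load: 3.7 × 156 = 577.2 N at 79 mm from L.
Taking moments about L: R_y·272 − (3.7·156)·79 + 39250 − 130·239 − 770·202 = 0 → R_y = 192958.8/272 = 709.407 ≈ 709.4 N.
ΣF_y = 0: L_y + 709.407 − 3.7·156 − 130 − 770 = 0 → L_y = 767.8 N.
ΣF_x = 0: no horizontal applied forces, so L_x = 0.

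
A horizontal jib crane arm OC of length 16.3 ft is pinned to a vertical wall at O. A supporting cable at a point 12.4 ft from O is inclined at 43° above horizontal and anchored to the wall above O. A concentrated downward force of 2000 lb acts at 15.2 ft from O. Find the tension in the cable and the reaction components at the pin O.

ΣM about O: T·sin43°·12.4 − 2000·15.2 = 0 → T = 30400/(12.4·0.681998) = 3594.75 ≈ 3595 lb.
ΣF_x = 0: O_x − T·cos43° = 0 → O_x = 3594.75 × 0.731354 = 2629 lb.
ΣF_y = 0: O_y + T·sin43° − 2000 = 0 → O_y = 2000 − 3594.75 × 0.681998 = -451.6 lb.

T = 3595 lb, O_x = 2629 lb, O_y = -451.6 lb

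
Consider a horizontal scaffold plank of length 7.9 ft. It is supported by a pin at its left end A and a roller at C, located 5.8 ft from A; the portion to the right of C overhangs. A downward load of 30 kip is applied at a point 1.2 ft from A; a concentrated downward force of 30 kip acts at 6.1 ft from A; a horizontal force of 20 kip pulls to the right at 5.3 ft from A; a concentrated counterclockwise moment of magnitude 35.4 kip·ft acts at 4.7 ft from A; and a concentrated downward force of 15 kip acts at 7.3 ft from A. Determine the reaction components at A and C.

A_x = -20.00 kip, A_y = 24.47 kip, C_y = 50.53 kip

Moments about A: C_y·5.8 − 30·1.2 − 30·6.1 + 35.4 − 15·7.3 = 0 → C_y = 293.1/5.8 = 50.5345 ≈ 50.53 kip.
ΣF_y = 0: A_y + 50.5345 − 30 − 30 − 15 = 0 → A_y = 24.47 kip.
ΣF_x = 0: A_x + 20 = 0 → A_x = -20.00 kip.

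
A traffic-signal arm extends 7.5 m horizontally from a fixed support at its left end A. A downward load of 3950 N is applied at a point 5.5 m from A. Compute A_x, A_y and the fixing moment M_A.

A_x = 0, A_y = 3950 N, M_A = 21720 N·m

ΣF_x = 0: A_x = 0.
ΣF_y = 0: A_y − 3950 = 0 → A_y = 3950 N.
ΣM about A: M_A − 3950·5.5 = 0 → M_A = 21720 N·m.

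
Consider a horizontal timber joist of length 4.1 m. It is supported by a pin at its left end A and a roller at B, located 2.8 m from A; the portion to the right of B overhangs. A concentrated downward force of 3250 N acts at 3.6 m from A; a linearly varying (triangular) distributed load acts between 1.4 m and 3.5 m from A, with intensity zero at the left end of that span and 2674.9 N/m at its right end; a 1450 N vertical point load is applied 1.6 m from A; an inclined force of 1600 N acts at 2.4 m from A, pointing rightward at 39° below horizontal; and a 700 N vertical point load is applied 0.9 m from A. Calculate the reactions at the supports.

Resultant of the triangular load: ½ × 2674.9 × 2.1 = 2808.645 N, acting at 2.8 m from A (one-third of the span from the peak).
ΣM about A: B_y·2.8 − 3250·3.6 − (½·2674.9·2.1)·2.8 − 1450·1.6 − 1600·sin39°·2.4 − 700·0.9 = 0 → B_y = 24930.8/2.8 = 8903.86 ≈ 8904 N.
ΣF_y = 0: A_y + 8903.86 − 3250 − ½·2674.9·2.1 − 1450 − 1600·sin39° − 700 = 0 → A_y = 311.7 N.
ΣF_x = 0: A_x + 1600·cos39° = 0 → A_x = -1243 N.

A_x = -1243 N, A_y = 311.7 N, B_y = 8904 N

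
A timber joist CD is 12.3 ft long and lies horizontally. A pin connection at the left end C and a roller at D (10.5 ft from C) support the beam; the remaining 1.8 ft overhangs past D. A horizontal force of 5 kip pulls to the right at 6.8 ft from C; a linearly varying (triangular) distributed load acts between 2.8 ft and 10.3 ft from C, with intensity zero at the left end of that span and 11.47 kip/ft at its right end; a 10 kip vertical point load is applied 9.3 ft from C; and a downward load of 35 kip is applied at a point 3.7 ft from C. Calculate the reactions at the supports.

Resultant of the triangular load: ½ × 11.47 × 7.5 = 43.0125 kip, acting at 7.8 ft from C (one-third of the span from the peak).
Taking moments about C: D_y·10.5 − (½·11.47·7.5)·7.8 − 10·9.3 − 35·3.7 = 0 → D_y = 557.9975/10.5 = 53.1426 ≈ 53.14 kip.
ΣF_y = 0: C_y + 53.1426 − ½·11.47·7.5 − 10 − 35 = 0 → C_y = 34.87 kip.
ΣF_x = 0: C_x + 5 = 0 → C_x = -5.000 kip.

C_x = -5.000 kip, C_y = 34.87 kip, D_y = 53.14 kip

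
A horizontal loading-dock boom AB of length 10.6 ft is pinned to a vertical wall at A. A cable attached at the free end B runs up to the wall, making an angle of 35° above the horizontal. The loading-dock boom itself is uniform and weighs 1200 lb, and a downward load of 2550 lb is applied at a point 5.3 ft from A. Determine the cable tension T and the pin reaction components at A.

T = 3269 lb, A_x = 2678 lb, A_y = 1875 lb

ΣM about A: T·sin35°·10.6 − 1200·5.3 − 2550·5.3 = 0 → T = 19875/(10.6·0.573576) = 3268.97 ≈ 3269 lb.
ΣF_x = 0: A_x − T·cos35° = 0 → A_x = 3268.97 × 0.819152 = 2678 lb.
ΣF_y = 0: A_y + T·sin35° − 1200 − 2550 = 0 → A_y = 3750 − 3268.97 × 0.573576 = 1875 lb.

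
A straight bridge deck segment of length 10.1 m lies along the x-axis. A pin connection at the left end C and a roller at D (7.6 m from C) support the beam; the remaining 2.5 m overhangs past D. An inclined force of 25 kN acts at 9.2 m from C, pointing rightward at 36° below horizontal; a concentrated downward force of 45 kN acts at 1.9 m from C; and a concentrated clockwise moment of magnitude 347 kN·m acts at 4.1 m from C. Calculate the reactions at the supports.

C_x = -20.23 kN, C_y = -15.00 kN, D_y = 74.70 kN

Taking moments about C: D_y·7.6 − 25·sin36°·9.2 − 45·1.9 − 347 = 0 → D_y = 567.691/7.6 = 74.6962 ≈ 74.70 kN.
ΣF_y = 0: C_y + 74.6962 − 25·sin36° − 45 = 0 → C_y = -15.00 kN.
ΣF_x = 0: C_x + 25·cos36° = 0 → C_x = -20.23 kN.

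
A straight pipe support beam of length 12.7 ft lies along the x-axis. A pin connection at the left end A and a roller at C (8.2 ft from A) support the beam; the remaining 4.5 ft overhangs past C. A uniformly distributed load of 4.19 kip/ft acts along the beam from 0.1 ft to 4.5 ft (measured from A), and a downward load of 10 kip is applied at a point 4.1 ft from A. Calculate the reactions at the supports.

Resultant of the distributed load: 4.19 × 4.4 = 18.436 kip at 2.3 ft from A.
ΣM about A: C_y·8.2 − (4.19·4.4)·2.3 − 10·4.1 = 0 → C_y = 83.4028/8.2 = 10.1711 ≈ 10.17 kip.
ΣF_y = 0: A_y + 10.1711 − 4.19·4.4 − 10 = 0 → A_y = 18.26 kip.
ΣF_x = 0: no horizontal applied forces, so A_x = 0.

A_x = 0, A_y = 18.26 kip, C_y = 10.17 kip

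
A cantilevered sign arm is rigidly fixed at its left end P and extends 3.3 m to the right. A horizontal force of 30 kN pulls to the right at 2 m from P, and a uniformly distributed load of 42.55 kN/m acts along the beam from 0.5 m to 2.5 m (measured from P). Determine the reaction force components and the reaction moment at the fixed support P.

P_x = -30.00 kN, P_y = 85.10 kN, M_P = 127.6 kN·m

Resultant of the distributed load: 42.55 × 2 = 85.1 kN at 1.5 m from P.
ΣF_x = 0: P_x + 30 = 0 → P_x = -30.00 kN.
ΣF_y = 0: P_y − 42.55·2 = 0 → P_y = 85.10 kN.
ΣM about P: M_P − (42.55·2)·1.5 = 0 → M_P = 127.6 kN·m.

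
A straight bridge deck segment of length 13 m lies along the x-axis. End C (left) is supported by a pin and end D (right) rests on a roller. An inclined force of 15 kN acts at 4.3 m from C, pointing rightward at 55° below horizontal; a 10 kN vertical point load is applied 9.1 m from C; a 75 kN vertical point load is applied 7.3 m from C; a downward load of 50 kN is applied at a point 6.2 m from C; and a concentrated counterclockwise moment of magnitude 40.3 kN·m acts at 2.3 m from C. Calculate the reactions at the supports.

C_x = -8.604 kN, C_y = 73.36 kN, D_y = 73.93 kN

ΣM about C: D_y·13 − 15·sin55°·4.3 − 10·9.1 − 75·7.3 − 50·6.2 + 40.3 = 0 → D_y = 961.035/13 = 73.9258 ≈ 73.93 kN.
ΣF_y = 0: C_y + 73.9258 − 15·sin55° − 10 − 75 − 50 = 0 → C_y = 73.36 kN.
ΣF_x = 0: C_x + 15·cos55° = 0 → C_x = -8.604 kN.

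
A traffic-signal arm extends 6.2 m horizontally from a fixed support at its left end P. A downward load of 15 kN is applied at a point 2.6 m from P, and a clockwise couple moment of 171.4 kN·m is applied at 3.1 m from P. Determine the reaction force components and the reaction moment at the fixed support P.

ΣF_x = 0: P_x = 0.
ΣF_y = 0: P_y − 15 = 0 → P_y = 15.00 kN.
ΣM about P: M_P − 15·2.6 − 171.4 = 0 → M_P = 210.4 kN·m.

P_x = 0, P_y = 15.00 kN, M_P = 210.4 kN·m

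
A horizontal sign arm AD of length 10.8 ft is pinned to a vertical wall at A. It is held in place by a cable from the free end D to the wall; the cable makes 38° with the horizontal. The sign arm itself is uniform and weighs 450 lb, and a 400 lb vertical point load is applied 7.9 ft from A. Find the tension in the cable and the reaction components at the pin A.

ΣM about A: T·sin38°·10.8 − 450·5.4 − 400·7.9 = 0 → T = 5590/(10.8·0.615661) = 840.71 ≈ 840.7 lb.
ΣF_x = 0: A_x − T·cos38° = 0 → A_x = 840.71 × 0.788011 = 662.5 lb.
ΣF_y = 0: A_y + T·sin38° − 450 − 400 = 0 → A_y = 850 − 840.71 × 0.615661 = 332.4 lb.

T = 840.7 lb, A_x = 662.5 lb, A_y = 332.4 lb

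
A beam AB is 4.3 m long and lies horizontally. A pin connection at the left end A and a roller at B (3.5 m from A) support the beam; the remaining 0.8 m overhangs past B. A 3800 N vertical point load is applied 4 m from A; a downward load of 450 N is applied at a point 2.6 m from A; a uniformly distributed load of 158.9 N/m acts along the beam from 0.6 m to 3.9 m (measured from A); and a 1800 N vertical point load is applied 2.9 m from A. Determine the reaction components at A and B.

A_x = 0, A_y = 68.70 N, B_y = 6506 N

Resultant of the distributed load: 158.9 × 3.3 = 524.37 N at 2.25 m from A.
Taking moments about A: B_y·3.5 − 3800·4 − 450·2.6 − (158.9·3.3)·2.25 − 1800·2.9 = 0 → B_y = 22769.8325/3.5 = 6505.67 ≈ 6506 N.
ΣF_y = 0: A_y + 6505.67 − 3800 − 450 − 158.9·3.3 − 1800 = 0 → A_y = 68.70 N.
ΣF_x = 0: no horizontal applied forces, so A_x = 0.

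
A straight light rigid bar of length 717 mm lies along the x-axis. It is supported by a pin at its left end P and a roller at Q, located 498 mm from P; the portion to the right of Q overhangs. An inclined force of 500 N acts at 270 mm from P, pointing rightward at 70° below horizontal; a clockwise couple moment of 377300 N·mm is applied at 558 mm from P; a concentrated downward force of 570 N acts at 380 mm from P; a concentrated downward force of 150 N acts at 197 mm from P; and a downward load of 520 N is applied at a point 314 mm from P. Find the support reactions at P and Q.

Moments about P: Q_y·498 − 500·sin70°·270 − 377300 − 570·380 − 150·197 − 520·314 = 0 → Q_y = 913589/498 = 1834.52 ≈ 1835 N.
ΣF_y = 0: P_y + 1834.52 − 500·sin70° − 570 − 150 − 520 = 0 → P_y = -124.7 N.
ΣF_x = 0: P_x + 500·cos70° = 0 → P_x = -171.0 N.

P_x = -171.0 N, P_y = -124.7 N, Q_y = 1835 N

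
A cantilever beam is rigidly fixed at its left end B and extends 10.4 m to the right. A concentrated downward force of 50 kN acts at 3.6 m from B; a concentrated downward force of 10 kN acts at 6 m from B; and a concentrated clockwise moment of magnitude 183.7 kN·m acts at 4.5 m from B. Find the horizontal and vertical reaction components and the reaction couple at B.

B_x = 0, B_y = 60.00 kN, M_B = 423.7 kN·m

ΣF_x = 0: B_x = 0.
ΣF_y = 0: B_y − 50 − 10 = 0 → B_y = 60.00 kN.
ΣM about B: M_B − 50·3.6 − 10·6 − 183.7 = 0 → M_B = 423.7 kN·m.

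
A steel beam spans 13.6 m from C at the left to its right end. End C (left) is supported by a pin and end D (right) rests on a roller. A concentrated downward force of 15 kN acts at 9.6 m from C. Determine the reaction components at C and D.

C_x = 0, C_y = 4.412 kN, D_y = 10.59 kN

Taking moments about C: D_y·13.6 − 15·9.6 = 0 → D_y = 144/13.6 = 10.5882 ≈ 10.59 kN.
ΣF_y = 0: C_y + 10.5882 − 15 = 0 → C_y = 4.412 kN.
ΣF_x = 0: no horizontal applied forces, so C_x = 0.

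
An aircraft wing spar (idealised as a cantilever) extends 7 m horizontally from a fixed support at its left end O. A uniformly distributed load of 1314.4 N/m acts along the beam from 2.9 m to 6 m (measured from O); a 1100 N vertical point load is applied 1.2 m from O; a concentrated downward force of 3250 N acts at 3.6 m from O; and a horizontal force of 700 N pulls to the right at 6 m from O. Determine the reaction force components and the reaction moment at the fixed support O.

Resultant of the distributed load: 1314.4 × 3.1 = 4074.64 N at 4.45 m from O.
ΣF_x = 0: O_x + 700 = 0 → O_x = -700.0 N.
ΣF_y = 0: O_y − 1314.4·3.1 − 1100 − 3250 = 0 → O_y = 8425 N.
ΣM about O: M_O − (1314.4·3.1)·4.45 − 1100·1.2 − 3250·3.6 = 0 → M_O = 31150 N·m.

O_x = -700.0 N, O_y = 8425 N, M_O = 31150 N·m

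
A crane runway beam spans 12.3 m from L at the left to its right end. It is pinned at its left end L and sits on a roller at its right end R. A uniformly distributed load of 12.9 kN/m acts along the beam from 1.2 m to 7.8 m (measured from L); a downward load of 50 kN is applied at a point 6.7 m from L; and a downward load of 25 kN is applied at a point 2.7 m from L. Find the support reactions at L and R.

Resultant of the distributed load: 12.9 × 6.6 = 85.14 kN at 4.5 m from L.
ΣM about L: R_y·12.3 − (12.9·6.6)·4.5 − 50·6.7 − 25·2.7 = 0 → R_y = 785.63/12.3 = 63.8724 ≈ 63.87 kN.
ΣF_y = 0: L_y + 63.8724 − 12.9·6.6 − 50 − 25 = 0 → L_y = 96.27 kN.
ΣF_x = 0: no horizontal applied forces, so L_x = 0.

L_x = 0, L_y = 96.27 kN, R_y = 63.87 kN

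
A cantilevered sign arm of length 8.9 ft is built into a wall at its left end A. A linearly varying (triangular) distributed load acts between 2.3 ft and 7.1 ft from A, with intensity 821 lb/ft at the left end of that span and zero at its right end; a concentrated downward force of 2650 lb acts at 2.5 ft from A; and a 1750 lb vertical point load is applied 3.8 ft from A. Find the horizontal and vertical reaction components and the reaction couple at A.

Resultant of the triangular load: ½ × 821 × 4.8 = 1970.4 lb, acting at 3.9 ft from A (one-third of the span from the peak).
ΣF_x = 0: A_x = 0.
ΣF_y = 0: A_y − ½·821·4.8 − 2650 − 1750 = 0 → A_y = 6370 lb.
ΣM about A: M_A − (½·821·4.8)·3.9 − 2650·2.5 − 1750·3.8 = 0 → M_A = 20960 lb·ft.

A_x = 0, A_y = 6370 lb, M_A = 20960 lb·ft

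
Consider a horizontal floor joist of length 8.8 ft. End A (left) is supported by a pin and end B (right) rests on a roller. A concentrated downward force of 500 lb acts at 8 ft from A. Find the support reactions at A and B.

Taking moments about A: B_y·8.8 − 500·8 = 0 → B_y = 4000/8.8 = 454.545 ≈ 454.5 lb.
ΣF_y = 0: A_y + 454.545 − 500 = 0 → A_y = 45.45 lb.
ΣF_x = 0: no horizontal applied forces, so A_x = 0.

A_x = 0, A_y = 45.45 lb, B_y = 454.5 lb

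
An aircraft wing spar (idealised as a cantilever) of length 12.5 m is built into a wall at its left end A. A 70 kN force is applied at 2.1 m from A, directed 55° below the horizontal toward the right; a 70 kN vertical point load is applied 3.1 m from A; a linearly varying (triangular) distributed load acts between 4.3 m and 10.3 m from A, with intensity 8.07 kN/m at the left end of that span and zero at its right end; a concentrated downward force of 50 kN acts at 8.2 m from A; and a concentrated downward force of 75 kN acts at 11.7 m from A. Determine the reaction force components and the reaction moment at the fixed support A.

A_x = -40.15 kN, A_y = 276.6 kN, M_A = 1777 kN·m

Resultant of the triangular load: ½ × 8.07 × 6 = 24.21 kN, acting at 6.3 m from A (one-third of the span from the peak).
ΣF_x = 0: A_x + 70·cos55° = 0 → A_x = -40.15 kN.
ΣF_y = 0: A_y − 70·sin55° − 70 − ½·8.07·6 − 50 − 75 = 0 → A_y = 276.6 kN.
ΣM about A: M_A − 70·sin55°·2.1 − 70·3.1 − (½·8.07·6)·6.3 − 50·8.2 − 75·11.7 = 0 → M_A = 1777 kN·m.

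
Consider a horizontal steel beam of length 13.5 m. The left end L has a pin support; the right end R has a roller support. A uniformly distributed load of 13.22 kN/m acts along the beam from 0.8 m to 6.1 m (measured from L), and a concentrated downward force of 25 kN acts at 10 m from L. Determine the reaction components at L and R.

L_x = 0, L_y = 58.64 kN, R_y = 36.42 kN

Resultant of the distributed load: 13.22 × 5.3 = 70.066 kN at 3.45 m from L.
Moments about L: R_y·13.5 − (13.22·5.3)·3.45 − 25·10 = 0 → R_y = 491.7277/13.5 = 36.4243 ≈ 36.42 kN.
ΣF_y = 0: L_y + 36.4243 − 13.22·5.3 − 25 = 0 → L_y = 58.64 kN.
ΣF_x = 0: no horizontal applied forces, so L_x = 0.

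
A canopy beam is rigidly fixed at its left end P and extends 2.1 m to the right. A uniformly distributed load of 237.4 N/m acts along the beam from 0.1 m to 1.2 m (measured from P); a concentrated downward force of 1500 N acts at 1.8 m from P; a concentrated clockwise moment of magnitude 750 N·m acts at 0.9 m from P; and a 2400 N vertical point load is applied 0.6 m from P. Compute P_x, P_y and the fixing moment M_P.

Resultant of the distributed load: 237.4 × 1.1 = 261.14 N at 0.65 m from P.
ΣF_x = 0: P_x = 0.
ΣF_y = 0: P_y − 237.4·1.1 − 1500 − 2400 = 0 → P_y = 4161 N.
ΣM about P: M_P − (237.4·1.1)·0.65 − 1500·1.8 − 750 − 2400·0.6 = 0 → M_P = 5060 N·m.

P_x = 0, P_y = 4161 N, M_P = 5060 N·m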